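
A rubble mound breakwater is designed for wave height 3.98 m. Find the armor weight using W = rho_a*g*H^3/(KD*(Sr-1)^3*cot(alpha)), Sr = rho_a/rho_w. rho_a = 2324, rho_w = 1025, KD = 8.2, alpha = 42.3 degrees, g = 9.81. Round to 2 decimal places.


Sr = rho_a / rho_w = 2324 / 1025 = 2.267317
(Sr - 1) = 1.267317
(Sr - 1)^3 = 2.035429
cot(42.3) = 1 / tan(42.3) = 1 / 0.909930 = 1.098986
Numerator = 2324 * 9.81 * 3.98^3 = 1437322.9077
Denominator = 8.2 * 2.035429 * 1.098986 = 18.342635
W = 1437322.9077 / 18.342635
W = 78359.67 N

78359.67


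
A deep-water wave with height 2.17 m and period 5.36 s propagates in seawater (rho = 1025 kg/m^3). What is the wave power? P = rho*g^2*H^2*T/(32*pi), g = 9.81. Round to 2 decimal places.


P = rho * g^2 * H^2 * T / (32 * pi)
P = 1025 * 9.81^2 * 2.17^2 * 5.36 / (32 * pi)
P = 1025 * 96.2361 * 4.7089 * 5.36 / 100.53096
P = 24765.45 W/m

24765.45


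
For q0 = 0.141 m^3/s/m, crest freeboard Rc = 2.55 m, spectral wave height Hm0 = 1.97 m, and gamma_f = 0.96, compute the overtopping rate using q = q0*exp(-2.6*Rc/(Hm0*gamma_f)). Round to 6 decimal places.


q = q0 * exp(-2.6 * Rc / (Hm0 * gamma_f))
Exponent = -2.6 * 2.55 / (1.97 * 0.96)
= -2.6 * 2.55 / 1.8912
= -3.505711
exp(-3.505711) = 0.030025
q = 0.141 * 0.030025
q = 0.004234 m^3/s/m

0.004234


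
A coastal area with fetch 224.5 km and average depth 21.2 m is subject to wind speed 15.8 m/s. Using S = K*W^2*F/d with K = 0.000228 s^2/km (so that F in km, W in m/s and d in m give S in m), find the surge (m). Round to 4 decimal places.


S = K * W^2 * F / d
W^2 = 15.8^2 = 249.64
S = 0.000228 * 249.64 * 224.5 / 21.2
Numerator = 0.000228 * 249.64 * 224.5 = 12.778073
S = 12.778073 / 21.2 = 0.6027 m

0.6027


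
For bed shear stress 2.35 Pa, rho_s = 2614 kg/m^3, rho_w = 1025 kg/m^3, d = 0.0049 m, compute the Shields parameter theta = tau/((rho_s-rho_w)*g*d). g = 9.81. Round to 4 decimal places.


theta = tau / ((rho_s - rho_w) * g * d)
rho_s - rho_w = 2614 - 1025 = 1589
Denominator = 1589 * 9.81 * 0.0049 = 76.381641
theta = 2.35 / 76.381641
theta = 0.0308

0.0308


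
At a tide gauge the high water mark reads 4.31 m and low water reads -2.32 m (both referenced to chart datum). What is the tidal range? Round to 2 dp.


Tidal range = High water - Low water
Tidal range = 4.31 - (-2.32)
Tidal range = 6.63 m

6.63


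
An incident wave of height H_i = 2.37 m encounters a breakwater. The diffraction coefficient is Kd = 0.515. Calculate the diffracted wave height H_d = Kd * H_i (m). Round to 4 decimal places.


H_d = Kd * H_i
H_d = 0.515 * 2.37
H_d = 1.2206 m

1.2206


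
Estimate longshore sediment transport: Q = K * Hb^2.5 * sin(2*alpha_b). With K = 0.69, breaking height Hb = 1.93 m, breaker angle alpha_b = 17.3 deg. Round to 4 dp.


Q = K * Hb^2.5 * sin(2 * alpha_b)
Hb^2.5 = 1.93^2.5 = 5.174796
sin(2 * 17.3) = sin(34.6) = 0.567844
Q = 0.69 * 5.174796 * 0.567844
Q = 2.0275 m^3/s

2.0275


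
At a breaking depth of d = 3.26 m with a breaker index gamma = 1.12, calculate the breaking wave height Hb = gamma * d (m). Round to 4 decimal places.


Hb = gamma * d
Hb = 1.12 * 3.26
Hb = 3.6512 m

3.6512


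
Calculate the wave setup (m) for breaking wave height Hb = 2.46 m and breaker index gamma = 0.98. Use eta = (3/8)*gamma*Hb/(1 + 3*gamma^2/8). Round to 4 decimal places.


eta = (3/8) * gamma * Hb / (1 + 3*gamma^2/8)
Numerator = (3/8) * 0.98 * 2.46 = 0.904050
Denominator = 1 + 3*0.98^2/8 = 1 + 0.360150 = 1.360150
eta = 0.904050 / 1.360150
eta = 0.6647 m

0.6647


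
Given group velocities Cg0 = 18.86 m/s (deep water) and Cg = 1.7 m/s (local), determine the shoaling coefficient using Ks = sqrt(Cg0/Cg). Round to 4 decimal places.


Ks = sqrt(Cg0 / Cg)
Ks = sqrt(18.86 / 1.7)
Ks = sqrt(11.0941)
Ks = 3.3308

3.3308


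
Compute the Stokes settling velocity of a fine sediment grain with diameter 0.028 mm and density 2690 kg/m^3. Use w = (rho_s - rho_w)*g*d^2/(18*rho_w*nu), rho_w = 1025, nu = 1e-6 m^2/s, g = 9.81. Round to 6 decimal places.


w = (rho_s - rho_w) * g * d^2 / (18 * rho_w * nu)
d = 0.028 mm = 0.000028 m
rho_s - rho_w = 2690 - 1025 = 1665
Numerator = 1665 * 9.81 * (0.000028)^2 = 0.000012805582
Denominator = 18 * 1025 * 1e-6 = 0.018450
w = 0.000694 m/s

0.000694


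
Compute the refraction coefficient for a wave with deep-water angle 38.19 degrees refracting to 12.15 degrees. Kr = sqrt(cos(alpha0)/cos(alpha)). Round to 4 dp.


Kr = sqrt(cos(alpha0) / cos(alpha))
cos(38.19) = 0.785965
cos(12.15) = 0.977600
Kr = sqrt(0.785965 / 0.977600)
Kr = sqrt(0.803974)
Kr = 0.8966

0.8966


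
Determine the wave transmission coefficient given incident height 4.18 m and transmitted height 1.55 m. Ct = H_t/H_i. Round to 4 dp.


Ct = H_t / H_i
Ct = 1.55 / 4.18
Ct = 0.3708

0.3708


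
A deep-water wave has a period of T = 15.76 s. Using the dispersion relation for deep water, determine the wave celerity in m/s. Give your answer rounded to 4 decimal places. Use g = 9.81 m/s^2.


We use the deep-water celerity formula:
C = g * T / (2 * pi)
C = 9.81 * 15.76 / (2 * 3.14159...)
C = 154.605600 / 6.283185
C = 24.6062 m/s

24.6062


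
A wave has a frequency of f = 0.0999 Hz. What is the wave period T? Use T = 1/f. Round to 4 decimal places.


T = 1 / f
T = 1 / 0.0999
T = 10.0100 s

10.0100


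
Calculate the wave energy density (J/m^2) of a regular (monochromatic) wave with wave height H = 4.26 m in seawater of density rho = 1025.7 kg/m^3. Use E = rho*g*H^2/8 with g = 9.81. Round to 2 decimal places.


E = (1/8) * rho * g * H^2
E = (1/8) * 1025.7 * 9.81 * 4.26^2
E = 0.125 * 1025.7 * 9.81 * 18.1476
E = 22825.41 J/m^2

22825.41


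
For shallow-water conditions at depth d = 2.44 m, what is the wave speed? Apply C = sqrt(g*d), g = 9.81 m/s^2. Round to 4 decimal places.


Using the shallow-water approximation:
C = sqrt(g * d) = sqrt(9.81 * 2.44)
C = sqrt(23.9364)
C = 4.8925 m/s

4.8925


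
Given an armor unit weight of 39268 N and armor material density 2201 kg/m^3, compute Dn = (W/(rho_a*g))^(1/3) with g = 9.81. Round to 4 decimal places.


V = W / (rho_a * g)
V = 39268 / (2201 * 9.81)
V = 39268 / 21591.81
V = 1.818653 m^3
Dn = V^(1/3) = 1.818653^(1/3)
Dn = 1.2206 m

1.2206


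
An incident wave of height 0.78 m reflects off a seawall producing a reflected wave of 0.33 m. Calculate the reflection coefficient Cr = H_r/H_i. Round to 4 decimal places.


Cr = H_r / H_i
Cr = 0.33 / 0.78
Cr = 0.4231

0.4231


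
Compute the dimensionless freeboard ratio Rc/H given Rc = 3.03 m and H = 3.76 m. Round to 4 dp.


Relative freeboard = Rc / H
= 3.03 / 3.76
= 0.8059

0.8059


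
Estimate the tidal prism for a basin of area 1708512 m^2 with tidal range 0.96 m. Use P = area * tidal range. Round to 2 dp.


Tidal prism = Area * Tidal range
P = 1708512 * 0.96
P = 1640171.52 m^3

1640171.52


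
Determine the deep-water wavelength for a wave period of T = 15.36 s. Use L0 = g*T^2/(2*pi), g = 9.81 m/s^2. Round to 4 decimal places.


L0 = g * T^2 / (2 * pi)
L0 = 9.81 * 15.36^2 / (2 * pi)
L0 = 9.81 * 235.9296 / 6.28319
L0 = 2314.4694 / 6.28319
L0 = 368.3592 m

368.3592


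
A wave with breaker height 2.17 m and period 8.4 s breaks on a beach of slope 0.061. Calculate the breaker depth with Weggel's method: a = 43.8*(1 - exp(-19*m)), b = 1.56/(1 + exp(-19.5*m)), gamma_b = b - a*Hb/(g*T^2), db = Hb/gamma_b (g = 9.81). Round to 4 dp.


a = 43.8 * (1 - exp(-19 * m))
exp(-19 * 0.061) = exp(-1.1590) = 0.313800
a = 43.8 * (1 - 0.313800) = 30.055568
b = 1.56 / (1 + exp(-19.5 * m))
exp(-19.5 * 0.061) = exp(-1.1895) = 0.304373
b = 1.56 / (1 + 0.304373) = 1.195977
Hb / (g * T^2) = 2.17 / (9.81 * 8.4^2) = 2.17 / 692.1936 = 0.00313496
gamma_b = b - a * Hb/(g*T^2) = 1.195977 - 30.055568 * 0.00313496 = 1.101754
db = Hb / gamma_b = 2.17 / 1.101754
db = 1.9696 m

1.9696


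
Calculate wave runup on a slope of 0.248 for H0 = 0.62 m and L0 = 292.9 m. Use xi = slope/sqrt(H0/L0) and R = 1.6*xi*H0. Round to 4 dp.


xi = slope / sqrt(H0/L0)
H0/L0 = 0.62/292.9 = 0.002117
sqrt(0.002117) = 0.046008
xi = 0.248 / 0.046008 = 5.390332
R = 1.6 * xi * H0 = 1.6 * 5.390332 * 0.62
R = 5.3472 m

5.3472


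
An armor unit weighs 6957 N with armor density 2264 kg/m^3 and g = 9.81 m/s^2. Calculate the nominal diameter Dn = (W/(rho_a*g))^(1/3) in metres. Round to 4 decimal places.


V = W / (rho_a * g)
V = 6957 / (2264 * 9.81)
V = 6957 / 22209.84
V = 0.313240 m^3
Dn = V^(1/3) = 0.313240^(1/3)
Dn = 0.6791 m

0.6791


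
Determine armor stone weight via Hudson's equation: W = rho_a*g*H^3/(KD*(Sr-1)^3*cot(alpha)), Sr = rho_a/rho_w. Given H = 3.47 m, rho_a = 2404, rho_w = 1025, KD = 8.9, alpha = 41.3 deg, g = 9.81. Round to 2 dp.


Sr = rho_a / rho_w = 2404 / 1025 = 2.345366
(Sr - 1) = 1.345366
(Sr - 1)^3 = 2.435125
cot(41.3) = 1 / tan(41.3) = 1 / 0.878521 = 1.138276
Numerator = 2404 * 9.81 * 3.47^3 = 985353.1178
Denominator = 8.9 * 2.435125 * 1.138276 = 24.669414
W = 985353.1178 / 24.669414
W = 39942.30 N

39942.30


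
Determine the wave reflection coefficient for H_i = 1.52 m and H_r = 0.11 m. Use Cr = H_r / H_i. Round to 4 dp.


Cr = H_r / H_i
Cr = 0.11 / 1.52
Cr = 0.0724

0.0724


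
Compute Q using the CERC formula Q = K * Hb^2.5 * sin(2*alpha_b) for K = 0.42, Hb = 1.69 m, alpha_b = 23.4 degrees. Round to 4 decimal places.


Q = K * Hb^2.5 * sin(2 * alpha_b)
Hb^2.5 = 1.69^2.5 = 3.712930
sin(2 * 23.4) = sin(46.8) = 0.728969
Q = 0.42 * 3.712930 * 0.728969
Q = 1.1368 m^3/s

1.1368


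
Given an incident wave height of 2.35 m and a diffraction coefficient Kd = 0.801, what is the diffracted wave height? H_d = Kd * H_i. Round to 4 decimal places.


H_d = Kd * H_i
H_d = 0.801 * 2.35
H_d = 1.8824 m

1.8824


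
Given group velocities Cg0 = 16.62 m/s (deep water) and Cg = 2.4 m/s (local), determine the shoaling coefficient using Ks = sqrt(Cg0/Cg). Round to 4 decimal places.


Ks = sqrt(Cg0 / Cg)
Ks = sqrt(16.62 / 2.4)
Ks = sqrt(6.9250)
Ks = 2.6315

2.6315


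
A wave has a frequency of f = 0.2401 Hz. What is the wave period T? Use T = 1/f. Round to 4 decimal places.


T = 1 / f
T = 1 / 0.2401
T = 4.1649 s

4.1649


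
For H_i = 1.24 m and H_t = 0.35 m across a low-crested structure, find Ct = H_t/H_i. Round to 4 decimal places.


Ct = H_t / H_i
Ct = 0.35 / 1.24
Ct = 0.2823

0.2823


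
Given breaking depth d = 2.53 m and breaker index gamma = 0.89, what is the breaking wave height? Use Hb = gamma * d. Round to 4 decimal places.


Hb = gamma * d
Hb = 0.89 * 2.53
Hb = 2.2517 m

2.2517


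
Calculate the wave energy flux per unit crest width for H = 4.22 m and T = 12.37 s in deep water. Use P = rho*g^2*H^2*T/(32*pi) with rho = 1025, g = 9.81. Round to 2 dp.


P = rho * g^2 * H^2 * T / (32 * pi)
P = 1025 * 9.81^2 * 4.22^2 * 12.37 / (32 * pi)
P = 1025 * 96.2361 * 17.8084 * 12.37 / 100.53096
P = 216150.69 W/m

216150.69


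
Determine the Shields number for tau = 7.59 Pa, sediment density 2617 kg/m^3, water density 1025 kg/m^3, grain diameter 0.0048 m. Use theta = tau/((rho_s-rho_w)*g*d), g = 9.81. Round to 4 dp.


theta = tau / ((rho_s - rho_w) * g * d)
rho_s - rho_w = 2617 - 1025 = 1592
Denominator = 1592 * 9.81 * 0.0048 = 74.964096
theta = 7.59 / 74.964096
theta = 0.1012

0.1012


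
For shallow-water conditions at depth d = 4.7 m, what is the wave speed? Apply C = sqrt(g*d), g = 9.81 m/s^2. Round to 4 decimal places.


Using the shallow-water approximation:
C = sqrt(g * d) = sqrt(9.81 * 4.7)
C = sqrt(46.1070)
C = 6.7902 m/s

6.7902


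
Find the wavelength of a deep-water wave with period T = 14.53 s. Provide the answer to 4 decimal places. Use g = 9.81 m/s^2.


L0 = g * T^2 / (2 * pi)
L0 = 9.81 * 14.53^2 / (2 * pi)
L0 = 9.81 * 211.1209 / 6.28319
L0 = 2071.0960 / 6.28319
L0 = 329.6252 m

329.6252


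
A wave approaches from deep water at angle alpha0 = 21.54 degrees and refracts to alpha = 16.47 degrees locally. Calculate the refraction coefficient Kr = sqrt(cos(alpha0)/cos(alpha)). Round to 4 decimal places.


Kr = sqrt(cos(alpha0) / cos(alpha))
cos(21.54) = 0.930161
cos(16.47) = 0.958968
Kr = sqrt(0.930161 / 0.958968)
Kr = sqrt(0.969961)
Kr = 0.9849

0.9849


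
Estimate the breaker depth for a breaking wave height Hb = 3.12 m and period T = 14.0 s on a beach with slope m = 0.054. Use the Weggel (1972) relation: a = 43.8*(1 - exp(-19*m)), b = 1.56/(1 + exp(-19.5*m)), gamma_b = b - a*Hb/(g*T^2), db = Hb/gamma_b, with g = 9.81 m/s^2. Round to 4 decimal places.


a = 43.8 * (1 - exp(-19 * m))
exp(-19 * 0.054) = exp(-1.0260) = 0.358438
a = 43.8 * (1 - 0.358438) = 28.100422
b = 1.56 / (1 + exp(-19.5 * m))
exp(-19.5 * 0.054) = exp(-1.0530) = 0.348890
b = 1.56 / (1 + 0.348890) = 1.156507
Hb / (g * T^2) = 3.12 / (9.81 * 14.0^2) = 3.12 / 1922.7600 = 0.00162267
gamma_b = b - a * Hb/(g*T^2) = 1.156507 - 28.100422 * 0.00162267 = 1.110909
db = Hb / gamma_b = 3.12 / 1.110909
db = 2.8085 m

2.8085


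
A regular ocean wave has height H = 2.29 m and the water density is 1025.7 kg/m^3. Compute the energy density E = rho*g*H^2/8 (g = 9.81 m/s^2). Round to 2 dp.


E = (1/8) * rho * g * H^2
E = (1/8) * 1025.7 * 9.81 * 2.29^2
E = 0.125 * 1025.7 * 9.81 * 5.2441
E = 6595.84 J/m^2

6595.84


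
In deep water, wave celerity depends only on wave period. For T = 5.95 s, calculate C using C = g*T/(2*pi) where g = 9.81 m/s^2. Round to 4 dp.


We use the deep-water celerity formula:
C = g * T / (2 * pi)
C = 9.81 * 5.95 / (2 * 3.14159...)
C = 58.369500 / 6.283185
C = 9.2898 m/s

9.2898


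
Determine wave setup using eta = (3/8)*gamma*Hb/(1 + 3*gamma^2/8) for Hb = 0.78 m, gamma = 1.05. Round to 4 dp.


eta = (3/8) * gamma * Hb / (1 + 3*gamma^2/8)
Numerator = (3/8) * 1.05 * 0.78 = 0.307125
Denominator = 1 + 3*1.05^2/8 = 1 + 0.413438 = 1.413438
eta = 0.307125 / 1.413438
eta = 0.2173 m

0.2173


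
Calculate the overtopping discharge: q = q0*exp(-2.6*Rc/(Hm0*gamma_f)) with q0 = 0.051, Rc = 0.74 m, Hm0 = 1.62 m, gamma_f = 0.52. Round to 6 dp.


q = q0 * exp(-2.6 * Rc / (Hm0 * gamma_f))
Exponent = -2.6 * 0.74 / (1.62 * 0.52)
= -2.6 * 0.74 / 0.8424
= -2.283951
exp(-2.283951) = 0.101881
q = 0.051 * 0.101881
q = 0.005196 m^3/s/m

0.005196


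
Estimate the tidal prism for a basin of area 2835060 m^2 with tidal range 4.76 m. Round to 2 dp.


Tidal prism = Area * Tidal range
P = 2835060 * 4.76
P = 13494885.60 m^3

13494885.60


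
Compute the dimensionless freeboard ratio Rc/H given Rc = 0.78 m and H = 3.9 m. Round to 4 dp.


Relative freeboard = Rc / H
= 0.78 / 3.9
= 0.2000

0.2000


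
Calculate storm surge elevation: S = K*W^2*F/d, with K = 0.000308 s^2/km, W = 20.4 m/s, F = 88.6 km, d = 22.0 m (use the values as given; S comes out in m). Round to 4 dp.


S = K * W^2 * F / d
W^2 = 20.4^2 = 416.16
S = 0.000308 * 416.16 * 88.6 / 22.0
Numerator = 0.000308 * 416.16 * 88.6 = 11.356507
S = 11.356507 / 22.0 = 0.5162 m

0.5162


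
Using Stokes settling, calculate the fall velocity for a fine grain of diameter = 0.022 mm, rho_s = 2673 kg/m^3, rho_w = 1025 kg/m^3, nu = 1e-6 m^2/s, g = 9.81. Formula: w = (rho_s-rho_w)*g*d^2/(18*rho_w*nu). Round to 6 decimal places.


w = (rho_s - rho_w) * g * d^2 / (18 * rho_w * nu)
d = 0.022 mm = 0.000022 m
rho_s - rho_w = 2673 - 1025 = 1648
Numerator = 1648 * 9.81 * (0.000022)^2 = 0.000007824770
Denominator = 18 * 1025 * 1e-6 = 0.018450
w = 0.000424 m/s

0.000424


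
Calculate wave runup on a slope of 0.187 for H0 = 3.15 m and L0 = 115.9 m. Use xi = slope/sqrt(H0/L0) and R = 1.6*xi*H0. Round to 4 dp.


xi = slope / sqrt(H0/L0)
H0/L0 = 3.15/115.9 = 0.027179
sqrt(0.027179) = 0.164859
xi = 0.187 / 0.164859 = 1.134300
R = 1.6 * xi * H0 = 1.6 * 1.134300 * 3.15
R = 5.7169 m

5.7169


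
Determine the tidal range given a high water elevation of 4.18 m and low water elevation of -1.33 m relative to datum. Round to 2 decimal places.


Tidal range = High water - Low water
Tidal range = 4.18 - (-1.33)
Tidal range = 5.51 m

5.51


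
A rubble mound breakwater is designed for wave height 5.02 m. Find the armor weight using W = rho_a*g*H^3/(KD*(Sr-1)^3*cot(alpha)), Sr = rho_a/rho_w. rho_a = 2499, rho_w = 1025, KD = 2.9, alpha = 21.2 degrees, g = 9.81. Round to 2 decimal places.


Sr = rho_a / rho_w = 2499 / 1025 = 2.438049
(Sr - 1) = 1.438049
(Sr - 1)^3 = 2.973862
cot(21.2) = 1 / tan(21.2) = 1 / 0.387874 = 2.578154
Numerator = 2499 * 9.81 * 5.02^3 = 3101318.8223
Denominator = 2.9 * 2.973862 * 2.578154 = 22.234517
W = 3101318.8223 / 22.234517
W = 139482.18 N

139482.18


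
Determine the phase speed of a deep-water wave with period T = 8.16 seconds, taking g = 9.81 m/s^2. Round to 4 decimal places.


We use the deep-water celerity formula:
C = g * T / (2 * pi)
C = 9.81 * 8.16 / (2 * 3.14159...)
C = 80.049600 / 6.283185
C = 12.7403 m/s

12.7403


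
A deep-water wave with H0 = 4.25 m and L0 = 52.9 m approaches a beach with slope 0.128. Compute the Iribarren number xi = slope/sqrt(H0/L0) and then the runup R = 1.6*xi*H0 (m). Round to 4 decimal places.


xi = slope / sqrt(H0/L0)
H0/L0 = 4.25/52.9 = 0.080340
sqrt(0.080340) = 0.283444
xi = 0.128 / 0.283444 = 0.451589
R = 1.6 * xi * H0 = 1.6 * 0.451589 * 4.25
R = 3.0708 m

3.0708


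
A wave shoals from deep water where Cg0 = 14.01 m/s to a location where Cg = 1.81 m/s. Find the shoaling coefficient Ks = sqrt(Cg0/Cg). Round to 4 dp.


Ks = sqrt(Cg0 / Cg)
Ks = sqrt(14.01 / 1.81)
Ks = sqrt(7.7403)
Ks = 2.7821

2.7821


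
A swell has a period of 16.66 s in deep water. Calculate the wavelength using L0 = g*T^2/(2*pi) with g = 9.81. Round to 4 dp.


L0 = g * T^2 / (2 * pi)
L0 = 9.81 * 16.66^2 / (2 * pi)
L0 = 9.81 * 277.5556 / 6.28319
L0 = 2722.8204 / 6.28319
L0 = 433.3503 m

433.3503


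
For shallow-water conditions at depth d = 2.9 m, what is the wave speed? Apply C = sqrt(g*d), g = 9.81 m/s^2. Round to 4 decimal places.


Using the shallow-water approximation:
C = sqrt(g * d) = sqrt(9.81 * 2.9)
C = sqrt(28.4490)
C = 5.3338 m/s

5.3338


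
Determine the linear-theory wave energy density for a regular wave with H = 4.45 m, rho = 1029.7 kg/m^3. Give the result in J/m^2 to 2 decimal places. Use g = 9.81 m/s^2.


E = (1/8) * rho * g * H^2
E = (1/8) * 1029.7 * 9.81 * 4.45^2
E = 0.125 * 1029.7 * 9.81 * 19.8025
E = 25004.02 J/m^2

25004.02


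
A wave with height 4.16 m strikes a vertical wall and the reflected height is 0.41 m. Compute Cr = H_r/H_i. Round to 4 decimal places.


Cr = H_r / H_i
Cr = 0.41 / 4.16
Cr = 0.0986

0.0986


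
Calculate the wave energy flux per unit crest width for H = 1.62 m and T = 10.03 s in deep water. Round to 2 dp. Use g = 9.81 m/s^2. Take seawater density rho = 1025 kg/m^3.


P = rho * g^2 * H^2 * T / (32 * pi)
P = 1025 * 9.81^2 * 1.62^2 * 10.03 / (32 * pi)
P = 1025 * 96.2361 * 2.6244 * 10.03 / 100.53096
P = 25828.13 W/m

25828.13


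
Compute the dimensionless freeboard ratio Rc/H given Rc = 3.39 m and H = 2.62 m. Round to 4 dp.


Relative freeboard = Rc / H
= 3.39 / 2.62
= 1.2939

1.2939


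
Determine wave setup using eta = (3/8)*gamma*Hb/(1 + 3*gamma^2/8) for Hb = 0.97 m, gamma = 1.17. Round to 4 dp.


eta = (3/8) * gamma * Hb / (1 + 3*gamma^2/8)
Numerator = (3/8) * 1.17 * 0.97 = 0.425587
Denominator = 1 + 3*1.17^2/8 = 1 + 0.513338 = 1.513338
eta = 0.425587 / 1.513338
eta = 0.2812 m

0.2812


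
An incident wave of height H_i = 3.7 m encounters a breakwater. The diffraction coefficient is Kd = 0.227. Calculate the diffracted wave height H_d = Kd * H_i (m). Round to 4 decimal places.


H_d = Kd * H_i
H_d = 0.227 * 3.7
H_d = 0.8399 m

0.8399


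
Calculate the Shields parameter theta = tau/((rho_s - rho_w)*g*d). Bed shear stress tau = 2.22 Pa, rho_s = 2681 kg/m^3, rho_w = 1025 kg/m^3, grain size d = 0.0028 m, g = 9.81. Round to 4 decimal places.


theta = tau / ((rho_s - rho_w) * g * d)
rho_s - rho_w = 2681 - 1025 = 1656
Denominator = 1656 * 9.81 * 0.0028 = 45.487008
theta = 2.22 / 45.487008
theta = 0.0488

0.0488


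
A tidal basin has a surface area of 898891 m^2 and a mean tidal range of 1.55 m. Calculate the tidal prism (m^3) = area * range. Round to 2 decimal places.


Tidal prism = Area * Tidal range
P = 898891 * 1.55
P = 1393281.05 m^3

1393281.05


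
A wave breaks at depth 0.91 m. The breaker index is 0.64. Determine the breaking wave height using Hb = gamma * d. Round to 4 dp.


Hb = gamma * d
Hb = 0.64 * 0.91
Hb = 0.5824 m

0.5824


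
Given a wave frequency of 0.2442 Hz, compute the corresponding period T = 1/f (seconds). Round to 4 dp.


T = 1 / f
T = 1 / 0.2442
T = 4.0950 s

4.0950


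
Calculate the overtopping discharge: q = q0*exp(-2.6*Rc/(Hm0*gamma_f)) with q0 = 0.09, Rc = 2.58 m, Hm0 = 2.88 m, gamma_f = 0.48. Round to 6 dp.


q = q0 * exp(-2.6 * Rc / (Hm0 * gamma_f))
Exponent = -2.6 * 2.58 / (2.88 * 0.48)
= -2.6 * 2.58 / 1.3824
= -4.852431
exp(-4.852431) = 0.007809
q = 0.09 * 0.007809
q = 0.000703 m^3/s/m

0.000703


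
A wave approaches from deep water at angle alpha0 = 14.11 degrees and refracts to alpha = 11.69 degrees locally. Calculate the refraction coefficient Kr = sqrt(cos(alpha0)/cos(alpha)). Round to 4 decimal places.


Kr = sqrt(cos(alpha0) / cos(alpha))
cos(14.11) = 0.969829
cos(11.69) = 0.979258
Kr = sqrt(0.969829 / 0.979258)
Kr = sqrt(0.990372)
Kr = 0.9952

0.9952


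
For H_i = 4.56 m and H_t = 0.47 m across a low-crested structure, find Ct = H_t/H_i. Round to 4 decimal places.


Ct = H_t / H_i
Ct = 0.47 / 4.56
Ct = 0.1031

0.1031


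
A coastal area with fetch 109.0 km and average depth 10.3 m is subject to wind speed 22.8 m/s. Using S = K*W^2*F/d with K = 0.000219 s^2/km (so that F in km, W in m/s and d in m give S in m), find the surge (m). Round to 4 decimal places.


S = K * W^2 * F / d
W^2 = 22.8^2 = 519.84
S = 0.000219 * 519.84 * 109.0 / 10.3
Numerator = 0.000219 * 519.84 * 109.0 = 12.409101
S = 12.409101 / 10.3 = 1.2048 m

1.2048


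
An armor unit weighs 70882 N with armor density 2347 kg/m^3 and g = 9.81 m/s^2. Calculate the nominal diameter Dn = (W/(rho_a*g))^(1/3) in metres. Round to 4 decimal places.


V = W / (rho_a * g)
V = 70882 / (2347 * 9.81)
V = 70882 / 23024.07
V = 3.078604 m^3
Dn = V^(1/3) = 3.078604^(1/3)
Dn = 1.4547 m

1.4547


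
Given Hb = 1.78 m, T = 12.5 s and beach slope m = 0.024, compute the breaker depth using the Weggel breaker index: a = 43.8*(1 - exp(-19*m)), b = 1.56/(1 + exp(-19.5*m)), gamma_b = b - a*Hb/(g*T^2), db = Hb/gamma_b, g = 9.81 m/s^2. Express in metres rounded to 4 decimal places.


a = 43.8 * (1 - exp(-19 * m))
exp(-19 * 0.024) = exp(-0.4560) = 0.633814
a = 43.8 * (1 - 0.633814) = 16.038954
b = 1.56 / (1 + exp(-19.5 * m))
exp(-19.5 * 0.024) = exp(-0.4680) = 0.626254
b = 1.56 / (1 + 0.626254) = 0.959260
Hb / (g * T^2) = 1.78 / (9.81 * 12.5^2) = 1.78 / 1532.8125 = 0.00116126
gamma_b = b - a * Hb/(g*T^2) = 0.959260 - 16.038954 * 0.00116126 = 0.940635
db = Hb / gamma_b = 1.78 / 0.940635
db = 1.8923 m

1.8923


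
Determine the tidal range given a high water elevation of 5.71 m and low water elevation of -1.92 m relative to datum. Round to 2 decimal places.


Tidal range = High water - Low water
Tidal range = 5.71 - (-1.92)
Tidal range = 7.63 m

7.63


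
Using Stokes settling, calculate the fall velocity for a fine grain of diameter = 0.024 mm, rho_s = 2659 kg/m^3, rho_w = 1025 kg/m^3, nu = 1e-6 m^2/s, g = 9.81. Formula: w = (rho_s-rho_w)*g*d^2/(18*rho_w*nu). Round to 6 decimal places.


w = (rho_s - rho_w) * g * d^2 / (18 * rho_w * nu)
d = 0.024 mm = 0.000024 m
rho_s - rho_w = 2659 - 1025 = 1634
Numerator = 1634 * 9.81 * (0.000024)^2 = 0.000009233015
Denominator = 18 * 1025 * 1e-6 = 0.018450
w = 0.000500 m/s

0.000500


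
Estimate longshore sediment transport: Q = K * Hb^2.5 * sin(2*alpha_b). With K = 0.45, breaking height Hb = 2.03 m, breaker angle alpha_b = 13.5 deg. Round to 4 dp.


Q = K * Hb^2.5 * sin(2 * alpha_b)
Hb^2.5 = 2.03^2.5 = 5.871379
sin(2 * 13.5) = sin(27.0) = 0.453990
Q = 0.45 * 5.871379 * 0.453990
Q = 1.1995 m^3/s

1.1995


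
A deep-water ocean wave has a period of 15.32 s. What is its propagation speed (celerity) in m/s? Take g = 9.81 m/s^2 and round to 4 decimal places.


We use the deep-water celerity formula:
C = g * T / (2 * pi)
C = 9.81 * 15.32 / (2 * 3.14159...)
C = 150.289200 / 6.283185
C = 23.9193 m/s

23.9193


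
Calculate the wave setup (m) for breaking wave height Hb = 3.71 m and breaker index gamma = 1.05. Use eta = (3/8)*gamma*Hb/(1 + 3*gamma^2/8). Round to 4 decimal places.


eta = (3/8) * gamma * Hb / (1 + 3*gamma^2/8)
Numerator = (3/8) * 1.05 * 3.71 = 1.460813
Denominator = 1 + 3*1.05^2/8 = 1 + 0.413438 = 1.413438
eta = 1.460813 / 1.413438
eta = 1.0335 m

1.0335


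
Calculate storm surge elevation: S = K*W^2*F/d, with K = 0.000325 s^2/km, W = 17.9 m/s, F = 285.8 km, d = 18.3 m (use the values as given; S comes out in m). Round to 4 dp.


S = K * W^2 * F / d
W^2 = 17.9^2 = 320.41
S = 0.000325 * 320.41 * 285.8 / 18.3
Numerator = 0.000325 * 320.41 * 285.8 = 29.761283
S = 29.761283 / 18.3 = 1.6263 m

1.6263


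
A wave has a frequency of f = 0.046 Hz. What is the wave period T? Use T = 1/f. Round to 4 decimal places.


T = 1 / f
T = 1 / 0.046
T = 21.7391 s

21.7391


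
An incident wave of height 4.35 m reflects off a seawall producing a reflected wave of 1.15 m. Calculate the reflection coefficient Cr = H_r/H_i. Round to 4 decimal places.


Cr = H_r / H_i
Cr = 1.15 / 4.35
Cr = 0.2644

0.2644


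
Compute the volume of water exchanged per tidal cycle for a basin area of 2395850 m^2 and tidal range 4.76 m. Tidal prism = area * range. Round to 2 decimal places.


Tidal prism = Area * Tidal range
P = 2395850 * 4.76
P = 11404246.00 m^3

11404246.00


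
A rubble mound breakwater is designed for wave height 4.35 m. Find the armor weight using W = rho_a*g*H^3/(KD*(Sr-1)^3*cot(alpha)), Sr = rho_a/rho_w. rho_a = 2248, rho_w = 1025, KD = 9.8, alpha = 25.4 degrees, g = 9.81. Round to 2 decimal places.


Sr = rho_a / rho_w = 2248 / 1025 = 2.193171
(Sr - 1) = 1.193171
(Sr - 1)^3 = 1.698665
cot(25.4) = 1 / tan(25.4) = 1 / 0.474835 = 2.105995
Numerator = 2248 * 9.81 * 4.35^3 = 1815235.9548
Denominator = 9.8 * 1.698665 * 2.105995 = 35.058329
W = 1815235.9548 / 35.058329
W = 51777.60 N

51777.60


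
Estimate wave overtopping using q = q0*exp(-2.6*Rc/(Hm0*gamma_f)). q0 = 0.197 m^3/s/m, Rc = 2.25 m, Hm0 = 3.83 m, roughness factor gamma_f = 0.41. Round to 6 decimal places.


q = q0 * exp(-2.6 * Rc / (Hm0 * gamma_f))
Exponent = -2.6 * 2.25 / (3.83 * 0.41)
= -2.6 * 2.25 / 1.5703
= -3.725403
exp(-3.725403) = 0.024103
q = 0.197 * 0.024103
q = 0.004748 m^3/s/m

0.004748


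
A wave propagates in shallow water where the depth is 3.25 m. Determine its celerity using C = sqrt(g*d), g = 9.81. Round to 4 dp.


Using the shallow-water approximation:
C = sqrt(g * d) = sqrt(9.81 * 3.25)
C = sqrt(31.8825)
C = 5.6465 m/s

5.6465


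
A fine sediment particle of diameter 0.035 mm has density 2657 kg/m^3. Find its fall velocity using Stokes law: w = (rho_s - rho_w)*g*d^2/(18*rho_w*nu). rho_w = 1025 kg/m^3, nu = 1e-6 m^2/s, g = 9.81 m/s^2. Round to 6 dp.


w = (rho_s - rho_w) * g * d^2 / (18 * rho_w * nu)
d = 0.035 mm = 0.000035 m
rho_s - rho_w = 2657 - 1025 = 1632
Numerator = 1632 * 9.81 * (0.000035)^2 = 0.000019612152
Denominator = 18 * 1025 * 1e-6 = 0.018450
w = 0.001063 m/s

0.001063


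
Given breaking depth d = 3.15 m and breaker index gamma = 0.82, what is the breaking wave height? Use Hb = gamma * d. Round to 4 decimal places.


Hb = gamma * d
Hb = 0.82 * 3.15
Hb = 2.5830 m

2.5830


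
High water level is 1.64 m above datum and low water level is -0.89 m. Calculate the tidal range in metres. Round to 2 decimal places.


Tidal range = High water - Low water
Tidal range = 1.64 - (-0.89)
Tidal range = 2.53 m

2.53


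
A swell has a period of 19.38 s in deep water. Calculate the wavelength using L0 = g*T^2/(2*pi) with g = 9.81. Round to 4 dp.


L0 = g * T^2 / (2 * pi)
L0 = 9.81 * 19.38^2 / (2 * pi)
L0 = 9.81 * 375.5844 / 6.28319
L0 = 3684.4830 / 6.28319
L0 = 586.4037 m

586.4037


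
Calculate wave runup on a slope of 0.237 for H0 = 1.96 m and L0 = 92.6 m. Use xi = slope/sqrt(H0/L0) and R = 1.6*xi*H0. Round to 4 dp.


xi = slope / sqrt(H0/L0)
H0/L0 = 1.96/92.6 = 0.021166
sqrt(0.021166) = 0.145486
xi = 0.237 / 0.145486 = 1.629018
R = 1.6 * xi * H0 = 1.6 * 1.629018 * 1.96
R = 5.1086 m

5.1086


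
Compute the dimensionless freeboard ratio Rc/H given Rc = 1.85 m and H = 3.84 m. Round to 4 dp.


Relative freeboard = Rc / H
= 1.85 / 3.84
= 0.4818

0.4818


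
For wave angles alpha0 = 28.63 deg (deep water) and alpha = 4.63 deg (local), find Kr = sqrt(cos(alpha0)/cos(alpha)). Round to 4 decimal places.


Kr = sqrt(cos(alpha0) / cos(alpha))
cos(28.63) = 0.877732
cos(4.63) = 0.996737
Kr = sqrt(0.877732 / 0.996737)
Kr = sqrt(0.880606)
Kr = 0.9384

0.9384


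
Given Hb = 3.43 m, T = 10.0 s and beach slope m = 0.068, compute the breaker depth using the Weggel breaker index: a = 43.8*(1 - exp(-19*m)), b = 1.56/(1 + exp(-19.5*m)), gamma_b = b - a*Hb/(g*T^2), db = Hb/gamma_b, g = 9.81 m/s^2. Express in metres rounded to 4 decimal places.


a = 43.8 * (1 - exp(-19 * m))
exp(-19 * 0.068) = exp(-1.2920) = 0.274721
a = 43.8 * (1 - 0.274721) = 31.767229
b = 1.56 / (1 + exp(-19.5 * m))
exp(-19.5 * 0.068) = exp(-1.3260) = 0.265537
b = 1.56 / (1 + 0.265537) = 1.232678
Hb / (g * T^2) = 3.43 / (9.81 * 10.0^2) = 3.43 / 981.0000 = 0.00349643
gamma_b = b - a * Hb/(g*T^2) = 1.232678 - 31.767229 * 0.00349643 = 1.121606
db = Hb / gamma_b = 3.43 / 1.121606
db = 3.0581 m

3.0581


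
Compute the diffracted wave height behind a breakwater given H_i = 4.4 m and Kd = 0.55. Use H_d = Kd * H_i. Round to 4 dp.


H_d = Kd * H_i
H_d = 0.55 * 4.4
H_d = 2.4200 m

2.4200


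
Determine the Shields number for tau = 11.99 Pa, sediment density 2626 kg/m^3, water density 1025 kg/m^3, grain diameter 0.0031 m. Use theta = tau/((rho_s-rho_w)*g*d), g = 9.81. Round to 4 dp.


theta = tau / ((rho_s - rho_w) * g * d)
rho_s - rho_w = 2626 - 1025 = 1601
Denominator = 1601 * 9.81 * 0.0031 = 48.688011
theta = 11.99 / 48.688011
theta = 0.2463

0.2463


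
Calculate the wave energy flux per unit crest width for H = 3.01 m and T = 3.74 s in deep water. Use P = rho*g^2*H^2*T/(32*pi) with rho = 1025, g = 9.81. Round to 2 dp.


P = rho * g^2 * H^2 * T / (32 * pi)
P = 1025 * 9.81^2 * 3.01^2 * 3.74 / (32 * pi)
P = 1025 * 96.2361 * 9.0601 * 3.74 / 100.53096
P = 33248.08 W/m

33248.08


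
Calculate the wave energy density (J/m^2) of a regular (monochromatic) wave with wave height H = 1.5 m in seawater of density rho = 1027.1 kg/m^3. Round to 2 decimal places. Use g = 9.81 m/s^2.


E = (1/8) * rho * g * H^2
E = (1/8) * 1027.1 * 9.81 * 1.5^2
E = 0.125 * 1027.1 * 9.81 * 2.2500
E = 2833.83 J/m^2

2833.83


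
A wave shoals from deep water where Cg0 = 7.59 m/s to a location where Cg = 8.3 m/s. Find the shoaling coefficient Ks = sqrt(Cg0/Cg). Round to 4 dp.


Ks = sqrt(Cg0 / Cg)
Ks = sqrt(7.59 / 8.3)
Ks = sqrt(0.9145)
Ks = 0.9563

0.9563


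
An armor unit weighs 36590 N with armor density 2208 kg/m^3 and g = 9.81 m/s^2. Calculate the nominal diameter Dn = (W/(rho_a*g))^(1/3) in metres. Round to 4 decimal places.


V = W / (rho_a * g)
V = 36590 / (2208 * 9.81)
V = 36590 / 21660.48
V = 1.689252 m^3
Dn = V^(1/3) = 1.689252^(1/3)
Dn = 1.1910 m

1.1910


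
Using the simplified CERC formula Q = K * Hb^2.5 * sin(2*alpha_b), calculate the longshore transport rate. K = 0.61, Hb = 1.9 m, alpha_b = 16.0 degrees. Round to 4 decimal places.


Q = K * Hb^2.5 * sin(2 * alpha_b)
Hb^2.5 = 1.9^2.5 = 4.976042
sin(2 * 16.0) = sin(32.0) = 0.529919
Q = 0.61 * 4.976042 * 0.529919
Q = 1.6085 m^3/s

1.6085


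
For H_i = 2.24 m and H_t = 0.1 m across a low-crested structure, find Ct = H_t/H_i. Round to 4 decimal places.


Ct = H_t / H_i
Ct = 0.1 / 2.24
Ct = 0.0446

0.0446


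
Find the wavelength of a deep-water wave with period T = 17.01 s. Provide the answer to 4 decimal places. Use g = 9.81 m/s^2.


L0 = g * T^2 / (2 * pi)
L0 = 9.81 * 17.01^2 / (2 * pi)
L0 = 9.81 * 289.3401 / 6.28319
L0 = 2838.4264 / 6.28319
L0 = 451.7496 m

451.7496


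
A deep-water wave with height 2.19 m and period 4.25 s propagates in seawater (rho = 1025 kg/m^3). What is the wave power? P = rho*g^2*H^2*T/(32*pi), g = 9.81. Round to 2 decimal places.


P = rho * g^2 * H^2 * T / (32 * pi)
P = 1025 * 9.81^2 * 2.19^2 * 4.25 / (32 * pi)
P = 1025 * 96.2361 * 4.7961 * 4.25 / 100.53096
P = 20000.42 W/m

20000.42


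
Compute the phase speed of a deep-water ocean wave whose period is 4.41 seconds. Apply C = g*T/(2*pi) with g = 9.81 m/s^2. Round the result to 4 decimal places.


We use the deep-water celerity formula:
C = g * T / (2 * pi)
C = 9.81 * 4.41 / (2 * 3.14159...)
C = 43.262100 / 6.283185
C = 6.8854 m/s

6.8854


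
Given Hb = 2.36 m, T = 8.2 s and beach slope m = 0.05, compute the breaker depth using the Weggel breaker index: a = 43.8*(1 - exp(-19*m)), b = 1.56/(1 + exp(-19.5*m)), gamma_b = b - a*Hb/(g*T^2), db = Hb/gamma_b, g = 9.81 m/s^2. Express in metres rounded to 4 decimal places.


a = 43.8 * (1 - exp(-19 * m))
exp(-19 * 0.05) = exp(-0.9500) = 0.386741
a = 43.8 * (1 - 0.386741) = 26.860743
b = 1.56 / (1 + exp(-19.5 * m))
exp(-19.5 * 0.05) = exp(-0.9750) = 0.377192
b = 1.56 / (1 + 0.377192) = 1.132739
Hb / (g * T^2) = 2.36 / (9.81 * 8.2^2) = 2.36 / 659.6244 = 0.00357779
gamma_b = b - a * Hb/(g*T^2) = 1.132739 - 26.860743 * 0.00357779 = 1.036637
db = Hb / gamma_b = 2.36 / 1.036637
db = 2.2766 m

2.2766


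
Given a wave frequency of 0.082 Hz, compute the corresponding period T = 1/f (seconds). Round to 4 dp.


T = 1 / f
T = 1 / 0.082
T = 12.1951 s

12.1951


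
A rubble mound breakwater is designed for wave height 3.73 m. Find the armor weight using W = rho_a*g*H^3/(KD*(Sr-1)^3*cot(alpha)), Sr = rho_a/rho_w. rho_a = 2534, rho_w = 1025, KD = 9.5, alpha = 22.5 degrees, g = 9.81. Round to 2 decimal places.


Sr = rho_a / rho_w = 2534 / 1025 = 2.472195
(Sr - 1) = 1.472195
(Sr - 1)^3 = 3.190775
cot(22.5) = 1 / tan(22.5) = 1 / 0.414214 = 2.414214
Numerator = 2534 * 9.81 * 3.73^3 = 1290036.8417
Denominator = 9.5 * 3.190775 * 2.414214 = 73.180507
W = 1290036.8417 / 73.180507
W = 17628.15 N

17628.15


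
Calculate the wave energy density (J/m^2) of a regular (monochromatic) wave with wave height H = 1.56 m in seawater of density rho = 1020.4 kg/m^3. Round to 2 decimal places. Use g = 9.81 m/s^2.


E = (1/8) * rho * g * H^2
E = (1/8) * 1020.4 * 9.81 * 1.56^2
E = 0.125 * 1020.4 * 9.81 * 2.4336
E = 3045.08 J/m^2

3045.08


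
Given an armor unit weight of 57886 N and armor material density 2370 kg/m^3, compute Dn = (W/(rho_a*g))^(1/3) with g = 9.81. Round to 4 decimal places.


V = W / (rho_a * g)
V = 57886 / (2370 * 9.81)
V = 57886 / 23249.70
V = 2.489753 m^3
Dn = V^(1/3) = 2.489753^(1/3)
Dn = 1.3554 m

1.3554


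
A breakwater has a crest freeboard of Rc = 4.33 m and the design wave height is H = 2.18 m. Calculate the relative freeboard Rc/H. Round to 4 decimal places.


Relative freeboard = Rc / H
= 4.33 / 2.18
= 1.9862

1.9862


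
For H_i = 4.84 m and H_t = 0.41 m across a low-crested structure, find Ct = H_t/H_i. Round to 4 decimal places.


Ct = H_t / H_i
Ct = 0.41 / 4.84
Ct = 0.0847

0.0847


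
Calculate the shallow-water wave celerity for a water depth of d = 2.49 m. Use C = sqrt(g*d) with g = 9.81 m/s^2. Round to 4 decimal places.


Using the shallow-water approximation:
C = sqrt(g * d) = sqrt(9.81 * 2.49)
C = sqrt(24.4269)
C = 4.9424 m/s

4.9424


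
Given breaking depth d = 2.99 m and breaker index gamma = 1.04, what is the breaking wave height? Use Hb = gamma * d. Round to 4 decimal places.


Hb = gamma * d
Hb = 1.04 * 2.99
Hb = 3.1096 m

3.1096


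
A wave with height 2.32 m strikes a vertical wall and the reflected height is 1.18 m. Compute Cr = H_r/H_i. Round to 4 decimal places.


Cr = H_r / H_i
Cr = 1.18 / 2.32
Cr = 0.5086

0.5086


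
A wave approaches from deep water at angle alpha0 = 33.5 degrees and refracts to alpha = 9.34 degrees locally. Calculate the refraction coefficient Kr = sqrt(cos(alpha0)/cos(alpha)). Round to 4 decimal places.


Kr = sqrt(cos(alpha0) / cos(alpha))
cos(33.5) = 0.833886
cos(9.34) = 0.986743
Kr = sqrt(0.833886 / 0.986743)
Kr = sqrt(0.845089)
Kr = 0.9193

0.9193


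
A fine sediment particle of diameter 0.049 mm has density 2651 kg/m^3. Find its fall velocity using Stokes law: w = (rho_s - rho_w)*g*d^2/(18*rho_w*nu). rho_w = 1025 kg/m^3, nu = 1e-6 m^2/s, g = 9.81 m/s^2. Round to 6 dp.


w = (rho_s - rho_w) * g * d^2 / (18 * rho_w * nu)
d = 0.049 mm = 0.000049 m
rho_s - rho_w = 2651 - 1025 = 1626
Numerator = 1626 * 9.81 * (0.000049)^2 = 0.000038298495
Denominator = 18 * 1025 * 1e-6 = 0.018450
w = 0.002076 m/s

0.002076


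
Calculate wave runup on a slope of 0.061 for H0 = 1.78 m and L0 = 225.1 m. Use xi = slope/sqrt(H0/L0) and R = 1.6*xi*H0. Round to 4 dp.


xi = slope / sqrt(H0/L0)
H0/L0 = 1.78/225.1 = 0.007908
sqrt(0.007908) = 0.088925
xi = 0.061 / 0.088925 = 0.685974
R = 1.6 * xi * H0 = 1.6 * 0.685974 * 1.78
R = 1.9537 m

1.9537


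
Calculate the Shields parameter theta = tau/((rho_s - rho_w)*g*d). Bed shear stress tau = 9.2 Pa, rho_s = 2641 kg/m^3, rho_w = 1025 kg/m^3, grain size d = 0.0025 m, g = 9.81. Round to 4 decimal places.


theta = tau / ((rho_s - rho_w) * g * d)
rho_s - rho_w = 2641 - 1025 = 1616
Denominator = 1616 * 9.81 * 0.0025 = 39.632400
theta = 9.2 / 39.632400
theta = 0.2321

0.2321


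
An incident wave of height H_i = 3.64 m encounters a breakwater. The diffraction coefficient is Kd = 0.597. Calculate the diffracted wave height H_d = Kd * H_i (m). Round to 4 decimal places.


H_d = Kd * H_i
H_d = 0.597 * 3.64
H_d = 2.1731 m

2.1731


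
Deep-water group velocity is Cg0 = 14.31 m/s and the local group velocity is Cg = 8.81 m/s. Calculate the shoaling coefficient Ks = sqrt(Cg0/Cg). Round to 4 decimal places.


Ks = sqrt(Cg0 / Cg)
Ks = sqrt(14.31 / 8.81)
Ks = sqrt(1.6243)
Ks = 1.2745

1.2745


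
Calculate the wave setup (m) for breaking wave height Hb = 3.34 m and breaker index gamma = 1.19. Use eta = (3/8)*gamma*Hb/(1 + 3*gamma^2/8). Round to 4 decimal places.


eta = (3/8) * gamma * Hb / (1 + 3*gamma^2/8)
Numerator = (3/8) * 1.19 * 3.34 = 1.490475
Denominator = 1 + 3*1.19^2/8 = 1 + 0.531038 = 1.531038
eta = 1.490475 / 1.531038
eta = 0.9735 m

0.9735


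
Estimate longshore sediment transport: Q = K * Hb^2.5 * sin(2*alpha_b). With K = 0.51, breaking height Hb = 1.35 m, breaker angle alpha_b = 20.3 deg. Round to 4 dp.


Q = K * Hb^2.5 * sin(2 * alpha_b)
Hb^2.5 = 1.35^2.5 = 2.117554
sin(2 * 20.3) = sin(40.6) = 0.650774
Q = 0.51 * 2.117554 * 0.650774
Q = 0.7028 m^3/s

0.7028


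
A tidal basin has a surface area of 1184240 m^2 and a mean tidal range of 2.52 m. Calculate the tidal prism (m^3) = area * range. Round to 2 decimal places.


Tidal prism = Area * Tidal range
P = 1184240 * 2.52
P = 2984284.80 m^3

2984284.80


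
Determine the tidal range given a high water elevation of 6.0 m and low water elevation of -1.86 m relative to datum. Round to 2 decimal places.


Tidal range = High water - Low water
Tidal range = 6.0 - (-1.86)
Tidal range = 7.86 m

7.86


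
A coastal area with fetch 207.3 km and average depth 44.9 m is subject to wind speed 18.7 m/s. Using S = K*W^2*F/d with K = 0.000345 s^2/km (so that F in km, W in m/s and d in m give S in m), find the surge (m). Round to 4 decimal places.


S = K * W^2 * F / d
W^2 = 18.7^2 = 349.69
S = 0.000345 * 349.69 * 207.3 / 44.9
Numerator = 0.000345 * 349.69 * 207.3 = 25.009304
S = 25.009304 / 44.9 = 0.5570 m

0.5570


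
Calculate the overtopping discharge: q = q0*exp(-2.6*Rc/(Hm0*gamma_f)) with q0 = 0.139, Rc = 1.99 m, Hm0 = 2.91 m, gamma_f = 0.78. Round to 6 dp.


q = q0 * exp(-2.6 * Rc / (Hm0 * gamma_f))
Exponent = -2.6 * 1.99 / (2.91 * 0.78)
= -2.6 * 1.99 / 2.2698
= -2.279496
exp(-2.279496) = 0.102336
q = 0.139 * 0.102336
q = 0.014225 m^3/s/m

0.014225
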